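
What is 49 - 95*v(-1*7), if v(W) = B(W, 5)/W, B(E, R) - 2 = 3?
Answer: 818/7 ≈ 116.86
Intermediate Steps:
B(E, R) = 5 (B(E, R) = 2 + 3 = 5)
v(W) = 5/W
49 - 95*v(-1*7) = 49 - 475/((-1*7)) = 49 - 475/(-7) = 49 - 475*(-1)/7 = 49 - 95*(-5/7) = 49 + 475/7 = 818/7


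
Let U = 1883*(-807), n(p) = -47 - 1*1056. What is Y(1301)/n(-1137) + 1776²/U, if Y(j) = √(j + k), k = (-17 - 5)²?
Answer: -1051392/506527 - √1785/1103 ≈ -2.1140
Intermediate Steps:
k = 484 (k = (-22)² = 484)
n(p) = -1103 (n(p) = -47 - 1056 = -1103)
Y(j) = √(484 + j) (Y(j) = √(j + 484) = √(484 + j))
U = -1519581
Y(1301)/n(-1137) + 1776²/U = √(484 + 1301)/(-1103) + 1776²/(-1519581) = √1785*(-1/1103) + 3154176*(-1/1519581) = -√1785/1103 - 1051392/506527 = -1051392/506527 - √1785/1103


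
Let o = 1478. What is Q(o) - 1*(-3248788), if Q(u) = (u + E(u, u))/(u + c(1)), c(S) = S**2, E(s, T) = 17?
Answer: 4804958947/1479 ≈ 3.2488e+6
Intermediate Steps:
Q(u) = (17 + u)/(1 + u) (Q(u) = (u + 17)/(u + 1**2) = (17 + u)/(u + 1) = (17 + u)/(1 + u))
Q(o) - 1*(-3248788) = (17 + 1478)/(1 + 1478) - 1*(-3248788) = 1495/1479 + 3248788 = 4804958947/1479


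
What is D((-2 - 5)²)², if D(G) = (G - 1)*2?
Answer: 9216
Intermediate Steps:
D(G) = -2 + 2*G (D(G) = (-1 + G)*2 = -2 + 2*G)
D((-2 - 5)²)² = (-2 + 2*(-2 - 5)²)² = (-2 + 2*(-7)²)² = (-2 + 2*49)² = (-2 + 98)² = 96² = 9216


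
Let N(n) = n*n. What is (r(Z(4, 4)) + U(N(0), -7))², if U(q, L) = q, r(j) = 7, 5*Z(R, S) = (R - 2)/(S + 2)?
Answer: 49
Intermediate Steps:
Z(R, S) = (-2 + R)/(5*(2 + S)) (Z(R, S) = ((R - 2)/(S + 2))/5 = ((-2 + R)/(2 + S))/5 = (-2 + R)/(5*(2 + S)))
N(n) = n²
(r(Z(4, 4)) + U(N(0), -7))² = (7 + 0²)² = (7 + 0)² = 7² = 49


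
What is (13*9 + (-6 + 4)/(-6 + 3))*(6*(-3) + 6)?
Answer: -1412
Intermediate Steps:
(13*9 + (-6 + 4)/(-6 + 3))*(6*(-3) + 6) = (117 - 2/(-3))*(-18 + 6) = (117 - 2*(-⅓))*(-12) = (117 + ⅔)*(-12) = (353/3)*(-12) = -1412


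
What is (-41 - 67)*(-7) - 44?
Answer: 712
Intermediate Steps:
(-41 - 67)*(-7) - 44 = -108*(-7) - 44 = 756 - 44 = 712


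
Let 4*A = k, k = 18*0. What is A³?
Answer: 0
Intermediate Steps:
k = 0
A = 0 (A = (¼)*0 = 0)
A³ = 0³ = 0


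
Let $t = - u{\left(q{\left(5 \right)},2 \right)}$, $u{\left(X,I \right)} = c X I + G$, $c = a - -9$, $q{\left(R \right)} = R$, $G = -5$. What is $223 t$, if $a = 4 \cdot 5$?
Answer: $-63555$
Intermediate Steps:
$a = 20$
$c = 29$ ($c = 20 - -9 = 20 + 9 = 29$)
$u{\left(X,I \right)} = -5 + 29 I X$ ($u{\left(X,I \right)} = 29 X I - 5 = 29 I X - 5 = -5 + 29 I X$)
$t = -285$ ($t = - (-5 + 29 \cdot 2 \cdot 5) = - (-5 + 290) = \left(-1\right) 285 = -285$)
$223 t = 223 \left(-285\right) = -63555$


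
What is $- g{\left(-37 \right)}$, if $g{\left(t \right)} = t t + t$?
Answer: $-1332$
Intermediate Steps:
$g{\left(t \right)} = t + t^{2}$ ($g{\left(t \right)} = t^{2} + t = t + t^{2}$)
$- g{\left(-37 \right)} = - \left(-37\right) \left(1 - 37\right) = - \left(-37\right) \left(-36\right) = \left(-1\right) 1332 = -1332$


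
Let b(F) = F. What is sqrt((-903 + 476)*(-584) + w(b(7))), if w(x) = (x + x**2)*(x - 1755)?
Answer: 2*sqrt(37870) ≈ 389.20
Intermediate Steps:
w(x) = (-1755 + x)*(x + x**2) (w(x) = (x + x**2)*(-1755 + x) = (-1755 + x)*(x + x**2))
sqrt((-903 + 476)*(-584) + w(b(7))) = sqrt((-903 + 476)*(-584) + 7*(-1755 + 7**2 - 1754*7)) = sqrt(-427*(-584) + 7*(-1755 + 49 - 12278)) = sqrt(249368 + 7*(-13984)) = sqrt(249368 - 97888) = sqrt(151480) = 2*sqrt(37870)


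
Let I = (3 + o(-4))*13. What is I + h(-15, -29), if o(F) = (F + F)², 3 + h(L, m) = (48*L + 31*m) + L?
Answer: -766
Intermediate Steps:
h(L, m) = -3 + 31*m + 49*L (h(L, m) = -3 + ((48*L + 31*m) + L) = -3 + ((31*m + 48*L) + L) = -3 + (31*m + 49*L) = -3 + 31*m + 49*L)
o(F) = 4*F² (o(F) = (2*F)² = 4*F²)
I = 871 (I = (3 + 4*(-4)²)*13 = (3 + 4*16)*13 = (3 + 64)*13 = 67*13 = 871)
I + h(-15, -29) = 871 + (-3 + 31*(-29) + 49*(-15)) = 871 + (-3 - 899 - 735) = 871 - 1637 = -766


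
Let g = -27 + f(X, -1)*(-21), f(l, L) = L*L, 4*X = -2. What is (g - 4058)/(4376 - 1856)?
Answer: -2053/1260 ≈ -1.6294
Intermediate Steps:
X = -½ (X = (¼)*(-2) = -½ ≈ -0.50000)
f(l, L) = L²
g = -48 (g = -27 + (-1)²*(-21) = -27 + 1*(-21) = -27 - 21 = -48)
(g - 4058)/(4376 - 1856) = (-48 - 4058)/(4376 - 1856) = -4106/2520 = -4106*1/2520 = -2053/1260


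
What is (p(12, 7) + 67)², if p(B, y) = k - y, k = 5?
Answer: 4225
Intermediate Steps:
p(B, y) = 5 - y
(p(12, 7) + 67)² = ((5 - 1*7) + 67)² = ((5 - 7) + 67)² = (-2 + 67)² = 65² = 4225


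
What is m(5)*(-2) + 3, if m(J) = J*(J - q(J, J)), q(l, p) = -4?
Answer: -87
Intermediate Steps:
m(J) = J*(4 + J) (m(J) = J*(J - 1*(-4)) = J*(J + 4) = J*(4 + J))
m(5)*(-2) + 3 = (5*(4 + 5))*(-2) + 3 = (5*9)*(-2) + 3 = 45*(-2) + 3 = -90 + 3 = -87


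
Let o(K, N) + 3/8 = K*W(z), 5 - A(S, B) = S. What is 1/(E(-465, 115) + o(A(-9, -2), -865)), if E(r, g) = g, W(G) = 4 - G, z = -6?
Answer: 8/2037 ≈ 0.0039273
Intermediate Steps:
A(S, B) = 5 - S
o(K, N) = -3/8 + 10*K (o(K, N) = -3/8 + K*(4 - 1*(-6)) = -3/8 + K*(4 + 6) = -3/8 + K*10 = -3/8 + 10*K)
1/(E(-465, 115) + o(A(-9, -2), -865)) = 1/(115 + (-3/8 + 10*(5 - 1*(-9)))) = 1/(115 + (-3/8 + 10*(5 + 9))) = 1/(115 + (-3/8 + 10*14)) = 1/(115 + (-3/8 + 140)) = 1/(115 + 1117/8) = 1/(2037/8) = 8/2037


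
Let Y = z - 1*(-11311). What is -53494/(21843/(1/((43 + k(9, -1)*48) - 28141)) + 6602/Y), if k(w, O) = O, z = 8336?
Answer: 525498309/6039419798432 ≈ 8.7011e-5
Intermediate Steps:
Y = 19647 (Y = 8336 - 1*(-11311) = 8336 + 11311 = 19647)
-53494/(21843/(1/((43 + k(9, -1)*48) - 28141)) + 6602/Y) = -53494/(21843/(1/((43 - 1*48) - 28141)) + 6602/19647) = -53494/(21843/(1/((43 - 48) - 28141)) + 6602*(1/19647)) = -53494/(21843/(1/(-5 - 28141)) + 6602/19647) = -53494/(21843/(1/(-28146)) + 6602/19647) = -53494/(21843/(-1/28146) + 6602/19647) = -53494/(21843*(-28146) + 6602/19647) = -53494/(-614793078 + 6602/19647) = -53494/(-12078839596864/19647) = -53494*(-19647/12078839596864) = 525498309/6039419798432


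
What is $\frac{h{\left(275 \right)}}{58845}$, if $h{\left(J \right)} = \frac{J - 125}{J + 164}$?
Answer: $\frac{10}{1722197} \approx 5.8065 \cdot 10^{-6}$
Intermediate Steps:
$h{\left(J \right)} = \frac{-125 + J}{164 + J}$
$\frac{h{\left(275 \right)}}{58845} = \frac{\frac{1}{164 + 275} \left(-125 + 275\right)}{58845} = \frac{1}{439} \cdot 150 \cdot \frac{1}{58845} = \frac{150}{439} \cdot \frac{1}{58845} = \frac{10}{1722197}$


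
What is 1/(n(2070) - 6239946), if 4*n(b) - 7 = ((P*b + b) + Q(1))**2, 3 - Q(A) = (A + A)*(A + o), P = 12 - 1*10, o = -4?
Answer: 1/3429046 ≈ 2.9163e-7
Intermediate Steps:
P = 2 (P = 12 - 10 = 2)
Q(A) = 3 - 2*A*(-4 + A) (Q(A) = 3 - (A + A)*(A - 4) = 3 - 2*A*(-4 + A))
n(b) = 7/4 + (9 + 3*b)**2/4 (n(b) = 7/4 + ((2*b + b) + (3 - 2*1**2 + 8*1))**2/4 = 7/4 + (3*b + (3 - 2*1 + 8))**2/4 = 7/4 + (3*b + (3 - 2 + 8))**2/4 = 7/4 + (3*b + 9)**2/4 = 7/4 + (9 + 3*b)**2/4)
1/(n(2070) - 6239946) = 1/((7/4 + 9*(3 + 2070)**2/4) - 6239946) = 1/((7/4 + (9/4)*2073**2) - 6239946) = 1/((7/4 + (9/4)*4297329) - 6239946) = 1/((7/4 + 38675961/4) - 6239946) = 1/(9668992 - 6239946) = 1/3429046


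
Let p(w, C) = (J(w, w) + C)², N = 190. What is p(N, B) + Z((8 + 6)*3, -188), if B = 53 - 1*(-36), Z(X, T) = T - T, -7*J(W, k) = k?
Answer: 187489/49 ≈ 3826.3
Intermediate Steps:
J(W, k) = -k/7
Z(X, T) = 0
B = 89 (B = 53 + 36 = 89)
p(w, C) = (C - w/7)² (p(w, C) = (-w/7 + C)² = (C - w/7)²)
p(N, B) + Z((8 + 6)*3, -188) = (-1*190 + 7*89)²/49 + 0 = (-190 + 623)²/49 + 0 = (1/49)*433² + 0 = (1/49)*187489 + 0 = 187489/49 + 0 = 187489/49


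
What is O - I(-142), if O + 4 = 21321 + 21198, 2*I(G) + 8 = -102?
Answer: 42570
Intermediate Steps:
I(G) = -55 (I(G) = -4 + (½)*(-102) = -4 - 51 = -55)
O = 42515 (O = -4 + (21321 + 21198) = -4 + 42519 = 42515)
O - I(-142) = 42515 - 1*(-55) = 42515 + 55 = 42570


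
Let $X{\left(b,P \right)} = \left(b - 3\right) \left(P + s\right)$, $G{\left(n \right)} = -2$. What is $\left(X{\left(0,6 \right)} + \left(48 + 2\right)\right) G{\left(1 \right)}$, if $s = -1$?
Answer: $-70$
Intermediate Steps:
$X{\left(b,P \right)} = \left(-1 + P\right) \left(-3 + b\right)$ ($X{\left(b,P \right)} = \left(b - 3\right) \left(P - 1\right) = \left(-3 + b\right) \left(-1 + P\right) = \left(-1 + P\right) \left(-3 + b\right)$)
$\left(X{\left(0,6 \right)} + \left(48 + 2\right)\right) G{\left(1 \right)} = \left(\left(3 - 0 - 18 + 6 \cdot 0\right) + \left(48 + 2\right)\right) \left(-2\right) = \left(\left(3 + 0 - 18 + 0\right) + 50\right) \left(-2\right) = \left(-15 + 50\right) \left(-2\right) = 35 \left(-2\right) = -70$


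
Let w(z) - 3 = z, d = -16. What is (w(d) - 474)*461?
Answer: -224507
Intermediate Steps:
w(z) = 3 + z
(w(d) - 474)*461 = ((3 - 16) - 474)*461 = (-13 - 474)*461 = -487*461 = -224507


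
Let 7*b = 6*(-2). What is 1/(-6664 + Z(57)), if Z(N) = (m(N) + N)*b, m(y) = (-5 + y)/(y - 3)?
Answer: -63/426092 ≈ -0.00014786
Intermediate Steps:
b = -12/7 (b = (6*(-2))/7 = (1/7)*(-12) = -12/7 ≈ -1.7143)
m(y) = (-5 + y)/(-3 + y)
Z(N) = -12*N/7 - 12*(-5 + N)/(7*(-3 + N)) (Z(N) = ((-5 + N)/(-3 + N) + N)*(-12/7) = (N + (-5 + N)/(-3 + N))*(-12/7) = -12*N/7 - 12*(-5 + N)/(7*(-3 + N)))
1/(-6664 + Z(57)) = 1/(-6664 + 12*(5 - 1*57**2 + 2*57)/(7*(-3 + 57))) = 1/(-6664 + (12/7)*(5 - 1*3249 + 114)/54) = 1/(-6664 + (12/7)*(1/54)*(5 - 3249 + 114)) = 1/(-6664 + (12/7)*(1/54)*(-3130)) = 1/(-6664 - 6260/63) = 1/(-426092/63) = -63/426092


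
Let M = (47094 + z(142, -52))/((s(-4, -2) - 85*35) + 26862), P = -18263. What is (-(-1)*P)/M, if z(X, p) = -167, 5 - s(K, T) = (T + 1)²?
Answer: -436321333/46927 ≈ -9297.9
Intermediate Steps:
s(K, T) = 5 - (1 + T)² (s(K, T) = 5 - (T + 1)² = 5 - (1 + T)²)
M = 46927/23891 (M = (47094 - 167)/(((5 - (1 - 2)²) - 85*35) + 26862) = 46927/(((5 - 1*(-1)²) - 2975) + 26862) = 46927/(((5 - 1*1) - 2975) + 26862) = 46927/(((5 - 1) - 2975) + 26862) = 46927/((4 - 2975) + 26862) = 46927/(-2971 + 26862) = 46927/23891 ≈ 1.9642)
(-(-1)*P)/M = (-(-1)*(-18263))/(46927/23891) = -1*18263*(23891/46927) = -18263*23891/46927 = -436321333/46927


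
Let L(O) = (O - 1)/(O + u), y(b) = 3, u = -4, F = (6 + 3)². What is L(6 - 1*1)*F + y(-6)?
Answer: 327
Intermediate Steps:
F = 81 (F = 9² = 81)
L(O) = (-1 + O)/(-4 + O) (L(O) = (O - 1)/(O - 4) = (-1 + O)/(-4 + O))
L(6 - 1*1)*F + y(-6) = ((-1 + (6 - 1*1))/(-4 + (6 - 1*1)))*81 + 3 = ((-1 + (6 - 1))/(-4 + (6 - 1)))*81 + 3 = ((-1 + 5)/(-4 + 5))*81 + 3 = (4/1)*81 + 3 = (1*4)*81 + 3 = 4*81 + 3 = 324 + 3 = 327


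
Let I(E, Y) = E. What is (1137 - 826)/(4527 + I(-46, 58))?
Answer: 311/4481 ≈ 0.069404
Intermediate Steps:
(1137 - 826)/(4527 + I(-46, 58)) = (1137 - 826)/(4527 - 46) = 311/4481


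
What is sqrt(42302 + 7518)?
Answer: 2*sqrt(12455) ≈ 223.20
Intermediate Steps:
sqrt(42302 + 7518) = sqrt(49820) = 2*sqrt(12455)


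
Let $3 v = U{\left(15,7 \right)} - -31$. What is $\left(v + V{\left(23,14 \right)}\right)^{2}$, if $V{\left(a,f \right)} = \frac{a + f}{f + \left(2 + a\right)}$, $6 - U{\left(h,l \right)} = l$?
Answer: $\frac{182329}{1521} \approx 119.87$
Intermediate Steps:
$U{\left(h,l \right)} = 6 - l$
$V{\left(a,f \right)} = \frac{a + f}{2 + a + f}$
$v = 10$ ($v = \frac{\left(6 - 7\right) - -31}{3} = \frac{\left(6 - 7\right) + 31}{3} = \frac{-1 + 31}{3} = \frac{1}{3} \cdot 30 = 10$)
$\left(v + V{\left(23,14 \right)}\right)^{2} = \left(10 + \frac{23 + 14}{2 + 23 + 14}\right)^{2} = \left(10 + \frac{1}{39} \cdot 37\right)^{2} = \left(10 + \frac{37}{39}\right)^{2} = \left(\frac{427}{39}\right)^{2} = \frac{182329}{1521}$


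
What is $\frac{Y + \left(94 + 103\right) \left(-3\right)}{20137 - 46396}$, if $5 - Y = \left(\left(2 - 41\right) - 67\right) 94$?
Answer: $- \frac{3126}{8753} \approx -0.35713$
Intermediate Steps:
$Y = 9969$ ($Y = 5 - \left(\left(2 - 41\right) - 67\right) 94 = 5 - \left(-39 - 67\right) 94 = 5 - \left(-106\right) 94 = 5 - -9964 = 5 + 9964 = 9969$)
$\frac{Y + \left(94 + 103\right) \left(-3\right)}{20137 - 46396} = \frac{9969 + \left(94 + 103\right) \left(-3\right)}{20137 - 46396} = \frac{9969 + 197 \left(-3\right)}{-26259} = \left(9969 - 591\right) \left(- \frac{1}{26259}\right) = 9378 \left(- \frac{1}{26259}\right) = - \frac{3126}{8753}$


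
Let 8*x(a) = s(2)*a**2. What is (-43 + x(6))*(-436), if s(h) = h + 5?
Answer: 5014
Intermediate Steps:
s(h) = 5 + h
x(a) = 7*a**2/8 (x(a) = ((5 + 2)*a**2)/8 = (7*a**2)/8 = 7*a**2/8)
(-43 + x(6))*(-436) = (-43 + (7/8)*6**2)*(-436) = (-43 + (7/8)*36)*(-436) = (-43 + 63/2)*(-436) = -23/2*(-436) = 5014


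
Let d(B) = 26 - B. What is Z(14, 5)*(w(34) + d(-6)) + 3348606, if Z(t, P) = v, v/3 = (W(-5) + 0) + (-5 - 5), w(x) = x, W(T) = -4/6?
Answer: 3346494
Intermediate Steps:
W(T) = -2/3 (W(T) = -4*1/6 = -2/3)
v = -32 (v = 3*((-2/3 + 0) + (-5 - 5)) = 3*(-2/3 - 10) = 3*(-32/3) = -32)
Z(t, P) = -32
Z(14, 5)*(w(34) + d(-6)) + 3348606 = -32*(34 + (26 - 1*(-6))) + 3348606 = -32*(34 + (26 + 6)) + 3348606 = -32*(34 + 32) + 3348606 = -32*66 + 3348606 = -2112 + 3348606 = 3346494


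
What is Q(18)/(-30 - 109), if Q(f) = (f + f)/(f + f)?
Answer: -1/139 ≈ -0.0071942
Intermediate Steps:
Q(f) = 1 (Q(f) = (2*f)/((2*f)) = (2*f)*(1/(2*f)) = 1)
Q(18)/(-30 - 109) = 1/(-30 - 109) = 1/(-139) = 1*(-1/139) = -1/139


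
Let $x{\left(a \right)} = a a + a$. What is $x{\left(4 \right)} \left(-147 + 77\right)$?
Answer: $-1400$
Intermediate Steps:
$x{\left(a \right)} = a + a^{2}$ ($x{\left(a \right)} = a^{2} + a = a + a^{2}$)
$x{\left(4 \right)} \left(-147 + 77\right) = 4 \left(1 + 4\right) \left(-147 + 77\right) = 4 \cdot 5 \left(-70\right) = 20 \left(-70\right) = -1400$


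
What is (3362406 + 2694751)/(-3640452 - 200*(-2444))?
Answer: -6057157/3151652 ≈ -1.9219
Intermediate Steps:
(3362406 + 2694751)/(-3640452 - 200*(-2444)) = 6057157/(-3640452 + 488800) = 6057157/(-3151652) = 6057157*(-1/3151652) = -6057157/3151652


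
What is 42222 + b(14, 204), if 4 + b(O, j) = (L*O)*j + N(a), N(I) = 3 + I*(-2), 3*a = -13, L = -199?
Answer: -1578343/3 ≈ -5.2611e+5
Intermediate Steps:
a = -13/3 (a = (1/3)*(-13) = -13/3 ≈ -4.3333)
N(I) = 3 - 2*I
b(O, j) = 23/3 - 199*O*j (b(O, j) = -4 + ((-199*O)*j + (3 - 2*(-13/3))) = -4 + (-199*O*j + (3 + 26/3)) = -4 + (-199*O*j + 35/3) = -4 + (35/3 - 199*O*j) = 23/3 - 199*O*j)
42222 + b(14, 204) = 42222 + (23/3 - 199*14*204) = 42222 + (23/3 - 568344) = 42222 - 1705009/3 = -1578343/3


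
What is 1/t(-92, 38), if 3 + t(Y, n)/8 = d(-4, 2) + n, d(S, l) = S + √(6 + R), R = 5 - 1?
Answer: 31/7608 - √10/7608 ≈ 0.0036590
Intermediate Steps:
R = 4
d(S, l) = S + √10 (d(S, l) = S + √(6 + 4) = S + √10)
t(Y, n) = -56 + 8*n + 8*√10 (t(Y, n) = -24 + 8*((-4 + √10) + n) = -24 + 8*(-4 + n + √10) = -24 + (-32 + 8*n + 8*√10) = -56 + 8*n + 8*√10)
1/t(-92, 38) = 1/(-56 + 8*38 + 8*√10) = 1/(-56 + 304 + 8*√10) = 1/(248 + 8*√10)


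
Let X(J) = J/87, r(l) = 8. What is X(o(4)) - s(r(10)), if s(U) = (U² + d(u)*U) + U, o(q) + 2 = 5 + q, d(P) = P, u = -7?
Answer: -1385/87 ≈ -15.920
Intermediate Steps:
o(q) = 3 + q (o(q) = -2 + (5 + q) = 3 + q)
s(U) = U² - 6*U (s(U) = (U² - 7*U) + U = U² - 6*U)
X(J) = J/87 (X(J) = J*(1/87) = J/87)
X(o(4)) - s(r(10)) = (3 + 4)/87 - 8*(-6 + 8) = (1/87)*7 - 8*2 = 7/87 - 1*16 = 7/87 - 16 = -1385/87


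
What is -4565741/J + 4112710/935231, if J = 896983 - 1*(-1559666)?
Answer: 5833462387619/2297534300919 ≈ 2.5390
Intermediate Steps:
J = 2456649 (J = 896983 + 1559666 = 2456649)
-4565741/J + 4112710/935231 = -4565741/2456649 + 4112710/935231 = 5833462387619/2297534300919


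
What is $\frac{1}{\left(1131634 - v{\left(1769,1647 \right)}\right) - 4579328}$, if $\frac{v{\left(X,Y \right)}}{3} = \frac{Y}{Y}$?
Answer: $- \frac{1}{3447697} \approx -2.9005 \cdot 10^{-7}$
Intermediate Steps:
$v{\left(X,Y \right)} = 3$ ($v{\left(X,Y \right)} = 3 \frac{Y}{Y} = 3 \cdot 1 = 3$)
$\frac{1}{\left(1131634 - v{\left(1769,1647 \right)}\right) - 4579328} = \frac{1}{\left(1131634 - 3\right) - 4579328} = \frac{1}{1131631 - 4579328} = \frac{1}{-3447697} = - \frac{1}{3447697}$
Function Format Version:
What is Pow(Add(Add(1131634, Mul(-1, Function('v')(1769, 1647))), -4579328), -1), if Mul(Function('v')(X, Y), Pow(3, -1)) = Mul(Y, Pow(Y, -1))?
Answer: Rational(-1, 3447697) ≈ -2.9005e-7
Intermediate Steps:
Function('v')(X, Y) = 3 (Function('v')(X, Y) = Mul(3, Mul(Y, Pow(Y, -1))) = Mul(3, 1) = 3)
Pow(Add(Add(1131634, Mul(-1, Function('v')(1769, 1647))), -4579328), -1) = Pow(Add(Add(1131634, Mul(-1, 3)), -4579328), -1) = Pow(Add(Add(1131634, -3), -4579328), -1) = Pow(Add(1131631, -4579328), -1) = Pow(-3447697, -1) = Rational(-1, 3447697)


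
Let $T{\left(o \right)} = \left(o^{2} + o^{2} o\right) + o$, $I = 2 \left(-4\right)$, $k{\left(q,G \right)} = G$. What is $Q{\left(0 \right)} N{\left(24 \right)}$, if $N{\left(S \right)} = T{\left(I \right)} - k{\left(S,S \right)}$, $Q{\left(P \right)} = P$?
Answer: $0$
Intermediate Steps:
$I = -8$
$T{\left(o \right)} = o + o^{2} + o^{3}$ ($T{\left(o \right)} = \left(o^{2} + o^{3}\right) + o = o + o^{2} + o^{3}$)
$N{\left(S \right)} = -456 - S$ ($N{\left(S \right)} = - 8 \left(1 - 8 + \left(-8\right)^{2}\right) - S = - 8 \left(1 - 8 + 64\right) - S = \left(-8\right) 57 - S = -456 - S$)
$Q{\left(0 \right)} N{\left(24 \right)} = 0 \left(-456 - 24\right) = 0 \left(-480\right) = 0$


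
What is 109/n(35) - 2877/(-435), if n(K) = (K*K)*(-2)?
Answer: 466749/71050 ≈ 6.5693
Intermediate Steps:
n(K) = -2*K² (n(K) = K²*(-2) = -2*K²)
109/n(35) - 2877/(-435) = 109/((-2*35²)) - 2877/(-435) = 109/((-2*1225)) - 2877*(-1/435) = 109/(-2450) + 959/145 = 109*(-1/2450) + 959/145 = -109/2450 + 959/145 = 466749/71050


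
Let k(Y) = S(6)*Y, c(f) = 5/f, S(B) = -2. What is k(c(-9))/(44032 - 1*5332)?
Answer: 1/34830 ≈ 2.8711e-5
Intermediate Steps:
k(Y) = -2*Y
k(c(-9))/(44032 - 1*5332) = (-10/(-9))/(44032 - 1*5332) = (-10*(-1)/9)/(44032 - 5332) = -2*(-5/9)/38700 = (10/9)*(1/38700) = 1/34830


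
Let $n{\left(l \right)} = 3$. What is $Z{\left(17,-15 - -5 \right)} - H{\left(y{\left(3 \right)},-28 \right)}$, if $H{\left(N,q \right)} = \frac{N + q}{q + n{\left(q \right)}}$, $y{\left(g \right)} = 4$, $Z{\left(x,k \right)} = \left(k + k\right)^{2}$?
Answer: $\frac{9976}{25} \approx 399.04$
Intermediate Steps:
$Z{\left(x,k \right)} = 4 k^{2}$ ($Z{\left(x,k \right)} = \left(2 k\right)^{2} = 4 k^{2}$)
$H{\left(N,q \right)} = \frac{N + q}{3 + q}$ ($H{\left(N,q \right)} = \frac{N + q}{q + 3} = \frac{N + q}{3 + q}$)
$Z{\left(17,-15 - -5 \right)} - H{\left(y{\left(3 \right)},-28 \right)} = 4 \left(-15 - -5\right)^{2} - \frac{4 - 28}{3 - 28} = 4 \left(-15 + 5\right)^{2} - \frac{1}{-25} \left(-24\right) = 4 \left(-10\right)^{2} - \left(- \frac{1}{25}\right) \left(-24\right) = 4 \cdot 100 - \frac{24}{25} = 400 - \frac{24}{25} = \frac{9976}{25}$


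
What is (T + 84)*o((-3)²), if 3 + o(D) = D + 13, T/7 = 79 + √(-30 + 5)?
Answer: 12103 + 665*I ≈ 12103.0 + 665.0*I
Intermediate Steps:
T = 553 + 35*I (T = 7*(79 + √(-30 + 5)) = 7*(79 + √(-25)) = 7*(79 + 5*I) = 553 + 35*I ≈ 553.0 + 35.0*I)
o(D) = 10 + D (o(D) = -3 + (D + 13) = -3 + (13 + D) = 10 + D)
(T + 84)*o((-3)²) = ((553 + 35*I) + 84)*(10 + (-3)²) = (637 + 35*I)*(10 + 9) = (637 + 35*I)*19 = 12103 + 665*I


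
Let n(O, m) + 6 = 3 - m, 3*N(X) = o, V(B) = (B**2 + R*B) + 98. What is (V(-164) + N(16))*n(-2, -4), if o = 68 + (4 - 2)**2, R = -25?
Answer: 31118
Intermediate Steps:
V(B) = 98 + B**2 - 25*B (V(B) = (B**2 - 25*B) + 98 = 98 + B**2 - 25*B)
o = 72 (o = 68 + 2**2 = 68 + 4 = 72)
N(X) = 24 (N(X) = (1/3)*72 = 24)
n(O, m) = -3 - m (n(O, m) = -6 + (3 - m) = -3 - m)
(V(-164) + N(16))*n(-2, -4) = ((98 + (-164)**2 - 25*(-164)) + 24)*(-3 - 1*(-4)) = ((98 + 26896 + 4100) + 24)*(-3 + 4) = (31094 + 24)*1 = 31118*1 = 31118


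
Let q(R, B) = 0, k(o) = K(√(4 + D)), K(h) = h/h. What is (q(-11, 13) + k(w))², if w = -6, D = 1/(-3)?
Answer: 1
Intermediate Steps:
D = -⅓ ≈ -0.33333
K(h) = 1
k(o) = 1
(q(-11, 13) + k(w))² = (0 + 1)² = 1² = 1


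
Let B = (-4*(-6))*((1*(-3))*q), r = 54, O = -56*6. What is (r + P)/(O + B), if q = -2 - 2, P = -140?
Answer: 43/24 ≈ 1.7917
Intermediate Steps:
q = -4
O = -336
B = 288 (B = (-4*(-6))*((1*(-3))*(-4)) = 24*(-3*(-4)) = 24*12 = 288)
(r + P)/(O + B) = (54 - 140)/(-336 + 288) = -86/(-48) = -86*(-1/48) = 43/24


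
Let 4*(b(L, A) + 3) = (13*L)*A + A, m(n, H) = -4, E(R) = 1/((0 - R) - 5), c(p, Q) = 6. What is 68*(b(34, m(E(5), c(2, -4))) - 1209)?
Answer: -112540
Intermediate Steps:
E(R) = 1/(-5 - R) (E(R) = 1/(-R - 5) = 1/(-5 - R))
b(L, A) = -3 + A/4 + 13*A*L/4 (b(L, A) = -3 + ((13*L)*A + A)/4 = -3 + (13*A*L + A)/4 = -3 + (A + 13*A*L)/4 = -3 + (A/4 + 13*A*L/4) = -3 + A/4 + 13*A*L/4)
68*(b(34, m(E(5), c(2, -4))) - 1209) = 68*((-3 + (¼)*(-4) + (13/4)*(-4)*34) - 1209) = 68*((-3 - 1 - 442) - 1209) = 68*(-446 - 1209) = 68*(-1655) = -112540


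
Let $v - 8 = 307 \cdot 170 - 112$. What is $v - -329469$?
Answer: $381555$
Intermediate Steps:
$v = 52086$ ($v = 8 + \left(307 \cdot 170 - 112\right) = 8 + \left(52190 - 112\right) = 8 + 52078 = 52086$)
$v - -329469 = 52086 - -329469 = 52086 + 329469 = 381555$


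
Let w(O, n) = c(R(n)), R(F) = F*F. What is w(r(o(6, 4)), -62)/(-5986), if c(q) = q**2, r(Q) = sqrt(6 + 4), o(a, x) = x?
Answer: -7388168/2993 ≈ -2468.5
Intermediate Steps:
r(Q) = sqrt(10)
R(F) = F**2
w(O, n) = n**4 (w(O, n) = (n**2)**2 = n**4)
w(r(o(6, 4)), -62)/(-5986) = (-62)**4/(-5986) = 14776336*(-1/5986) = -7388168/2993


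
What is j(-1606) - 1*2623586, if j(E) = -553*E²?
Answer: -1428941094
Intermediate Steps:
j(-1606) - 1*2623586 = -553*(-1606)² - 1*2623586 = -553*2579236 - 2623586 = -1426317508 - 2623586 = -1428941094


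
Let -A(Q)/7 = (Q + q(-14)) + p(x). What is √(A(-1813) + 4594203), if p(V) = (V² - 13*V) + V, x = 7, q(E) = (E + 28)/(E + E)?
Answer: √18428570/2 ≈ 2146.4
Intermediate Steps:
q(E) = (28 + E)/(2*E) (q(E) = (28 + E)/((2*E)) = (28 + E)*(1/(2*E)) = (28 + E)/(2*E))
p(V) = V² - 12*V
A(Q) = 497/2 - 7*Q (A(Q) = -7*((Q + (½)*(28 - 14)/(-14)) + 7*(-12 + 7)) = -7*((Q + (½)*(-1/14)*14) + 7*(-5)) = -7*((Q - ½) - 35) = -7*((-½ + Q) - 35) = -7*(-71/2 + Q) = 497/2 - 7*Q)
√(A(-1813) + 4594203) = √((497/2 - 7*(-1813)) + 4594203) = √((497/2 + 12691) + 4594203) = √(25879/2 + 4594203) = √(9214285/2) = √18428570/2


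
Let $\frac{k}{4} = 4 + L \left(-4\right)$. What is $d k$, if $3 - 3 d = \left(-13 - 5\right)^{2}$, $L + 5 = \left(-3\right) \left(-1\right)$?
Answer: $-5136$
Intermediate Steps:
$L = -2$ ($L = -5 - -3 = -5 + 3 = -2$)
$d = -107$ ($d = 1 - \frac{\left(-13 - 5\right)^{2}}{3} = 1 - \frac{\left(-18\right)^{2}}{3} = 1 - 108 = -107$)
$k = 48$ ($k = 4 \left(4 - -8\right) = 4 \left(4 + 8\right) = 4 \cdot 12 = 48$)
$d k = \left(-107\right) 48 = -5136$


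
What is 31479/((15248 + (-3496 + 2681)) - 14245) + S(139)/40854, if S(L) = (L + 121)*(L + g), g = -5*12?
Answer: 644952293/3840276 ≈ 167.94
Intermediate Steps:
g = -60
S(L) = (-60 + L)*(121 + L) (S(L) = (L + 121)*(L - 60) = (121 + L)*(-60 + L) = (-60 + L)*(121 + L))
31479/((15248 + (-3496 + 2681)) - 14245) + S(139)/40854 = 31479/((15248 + (-3496 + 2681)) - 14245) + (-7260 + 139² + 61*139)/40854 = 31479/((15248 - 815) - 14245) + (-7260 + 19321 + 8479)*(1/40854) = 31479/(14433 - 14245) + 20540*(1/40854) = 31479/188 + 10270/20427 = 644952293/3840276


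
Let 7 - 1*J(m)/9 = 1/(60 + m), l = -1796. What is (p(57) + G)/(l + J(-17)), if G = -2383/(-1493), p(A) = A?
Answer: -940453/27817576 ≈ -0.033808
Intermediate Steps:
G = 2383/1493 (G = -2383*(-1/1493) = 2383/1493 ≈ 1.5961)
J(m) = 63 - 9/(60 + m)
(p(57) + G)/(l + J(-17)) = (57 + 2383/1493)/(-1796 + 9*(419 + 7*(-17))/(60 - 17)) = 87484/(1493*(-1796 + 9*(419 - 119)/43)) = 87484/(1493*(-1796 + 9*(1/43)*300)) = 87484/(1493*(-1796 + 2700/43)) = 87484/(1493*(-74528/43)) = (87484/1493)*(-43/74528) = -940453/27817576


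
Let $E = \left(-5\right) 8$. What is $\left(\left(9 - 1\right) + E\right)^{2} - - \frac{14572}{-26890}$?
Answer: $\frac{13760394}{13445} \approx 1023.5$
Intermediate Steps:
$E = -40$
$\left(\left(9 - 1\right) + E\right)^{2} - - \frac{14572}{-26890} = \left(\left(9 - 1\right) - 40\right)^{2} - - \frac{14572}{-26890} = \left(8 - 40\right)^{2} - \left(-14572\right) \left(- \frac{1}{26890}\right) = \left(-32\right)^{2} - \frac{7286}{13445} = 1024 - \frac{7286}{13445} = \frac{13760394}{13445}$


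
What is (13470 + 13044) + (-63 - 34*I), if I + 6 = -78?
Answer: 29307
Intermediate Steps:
I = -84 (I = -6 - 78 = -84)
(13470 + 13044) + (-63 - 34*I) = (13470 + 13044) + (-63 - 34*(-84)) = 26514 + (-63 + 2856) = 26514 + 2793 = 29307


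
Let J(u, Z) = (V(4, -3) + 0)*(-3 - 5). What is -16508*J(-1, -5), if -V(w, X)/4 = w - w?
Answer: 0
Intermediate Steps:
V(w, X) = 0 (V(w, X) = -4*(w - w) = -4*0 = 0)
J(u, Z) = 0 (J(u, Z) = (0 + 0)*(-3 - 5) = 0*(-8) = 0)
-16508*J(-1, -5) = -16508*0 = 0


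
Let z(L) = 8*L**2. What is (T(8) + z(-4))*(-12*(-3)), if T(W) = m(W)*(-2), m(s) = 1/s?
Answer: 4599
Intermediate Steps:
m(s) = 1/s
T(W) = -2/W
(T(8) + z(-4))*(-12*(-3)) = (-2/8 + 8*(-4)**2)*(-12*(-3)) = (-2*1/8 + 8*16)*36 = (-1/4 + 128)*36 = (511/4)*36 = 4599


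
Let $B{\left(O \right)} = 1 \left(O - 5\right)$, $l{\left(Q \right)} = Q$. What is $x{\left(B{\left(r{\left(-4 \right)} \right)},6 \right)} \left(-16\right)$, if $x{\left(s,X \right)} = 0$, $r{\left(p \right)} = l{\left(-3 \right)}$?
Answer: $0$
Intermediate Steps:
$r{\left(p \right)} = -3$
$B{\left(O \right)} = -5 + O$ ($B{\left(O \right)} = 1 \left(-5 + O\right) = -5 + O$)
$x{\left(B{\left(r{\left(-4 \right)} \right)},6 \right)} \left(-16\right) = 0 \left(-16\right) = 0$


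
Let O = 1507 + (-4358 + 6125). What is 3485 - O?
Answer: 211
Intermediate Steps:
O = 3274 (O = 1507 + 1767 = 3274)
3485 - O = 3485 - 1*3274 = 3485 - 3274 = 211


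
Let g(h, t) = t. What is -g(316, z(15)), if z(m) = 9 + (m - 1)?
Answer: -23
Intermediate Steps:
z(m) = 8 + m (z(m) = 9 + (-1 + m) = 8 + m)
-g(316, z(15)) = -(8 + 15) = -1*23 = -23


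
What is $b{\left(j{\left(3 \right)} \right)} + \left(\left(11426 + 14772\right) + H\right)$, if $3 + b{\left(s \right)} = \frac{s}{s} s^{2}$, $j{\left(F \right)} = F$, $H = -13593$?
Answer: $12611$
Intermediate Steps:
$b{\left(s \right)} = -3 + s^{2}$ ($b{\left(s \right)} = -3 + \frac{s}{s} s^{2} = -3 + 1 s^{2} = -3 + s^{2}$)
$b{\left(j{\left(3 \right)} \right)} + \left(\left(11426 + 14772\right) + H\right) = \left(-3 + 3^{2}\right) + \left(\left(11426 + 14772\right) - 13593\right) = \left(-3 + 9\right) + \left(26198 - 13593\right) = 6 + 12605 = 12611$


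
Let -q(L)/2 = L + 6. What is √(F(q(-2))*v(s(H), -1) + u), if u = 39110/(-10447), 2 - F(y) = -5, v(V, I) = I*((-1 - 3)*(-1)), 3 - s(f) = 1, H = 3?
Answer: I*√3464496822/10447 ≈ 5.6341*I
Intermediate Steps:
s(f) = 2 (s(f) = 3 - 1*1 = 3 - 1 = 2)
v(V, I) = 4*I (v(V, I) = I*(-4*(-1)) = I*4 = 4*I)
q(L) = -12 - 2*L (q(L) = -2*(L + 6) = -2*(6 + L) = -12 - 2*L)
F(y) = 7 (F(y) = 2 - 1*(-5) = 2 + 5 = 7)
u = -39110/10447 (u = 39110*(-1/10447) = -39110/10447 ≈ -3.7437)
√(F(q(-2))*v(s(H), -1) + u) = √(7*(4*(-1)) - 39110/10447) = √(7*(-4) - 39110/10447) = √(-28 - 39110/10447) = √(-331626/10447) = I*√3464496822/10447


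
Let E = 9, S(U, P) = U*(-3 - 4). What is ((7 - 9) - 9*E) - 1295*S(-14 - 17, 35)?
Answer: -281098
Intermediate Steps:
S(U, P) = -7*U (S(U, P) = U*(-7) = -7*U)
((7 - 9) - 9*E) - 1295*S(-14 - 17, 35) = ((7 - 9) - 9*9) - (-9065)*(-14 - 17) = (-2 - 81) - (-9065)*(-31) = -83 - 1295*217 = -83 - 281015 = -281098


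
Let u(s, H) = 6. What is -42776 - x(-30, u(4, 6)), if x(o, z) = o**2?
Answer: -43676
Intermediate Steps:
-42776 - x(-30, u(4, 6)) = -42776 - 1*(-30)**2 = -42776 - 1*900 = -42776 - 900 = -43676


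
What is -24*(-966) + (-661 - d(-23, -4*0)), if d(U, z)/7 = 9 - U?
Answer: 22299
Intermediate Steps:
d(U, z) = 63 - 7*U (d(U, z) = 7*(9 - U) = 63 - 7*U)
-24*(-966) + (-661 - d(-23, -4*0)) = -24*(-966) + (-661 - (63 - 7*(-23))) = 23184 + (-661 - (63 + 161)) = 23184 + (-661 - 1*224) = 23184 + (-661 - 224) = 23184 - 885 = 22299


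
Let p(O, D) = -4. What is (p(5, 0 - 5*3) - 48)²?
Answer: 2704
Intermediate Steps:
(p(5, 0 - 5*3) - 48)² = (-4 - 48)² = (-52)² = 2704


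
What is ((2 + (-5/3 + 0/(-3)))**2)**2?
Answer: 1/81 ≈ 0.012346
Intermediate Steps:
((2 + (-5/3 + 0/(-3)))**2)**2 = ((2 + (-5*1/3 + 0*(-1/3)))**2)**2 = ((2 + (-5/3 + 0))**2)**2 = ((2 - 5/3)**2)**2 = ((1/3)**2)**2 = (1/9)**2 = 1/81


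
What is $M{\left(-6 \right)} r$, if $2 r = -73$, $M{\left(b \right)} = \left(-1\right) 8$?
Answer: $292$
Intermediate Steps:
$M{\left(b \right)} = -8$
$r = - \frac{73}{2}$ ($r = \frac{1}{2} \left(-73\right) = - \frac{73}{2} \approx -36.5$)
$M{\left(-6 \right)} r = \left(-8\right) \left(- \frac{73}{2}\right) = 292$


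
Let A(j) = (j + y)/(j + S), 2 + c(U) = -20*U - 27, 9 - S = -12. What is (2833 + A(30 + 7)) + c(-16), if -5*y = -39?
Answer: 453092/145 ≈ 3124.8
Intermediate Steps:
y = 39/5 (y = -⅕*(-39) = 39/5 ≈ 7.8000)
S = 21 (S = 9 - 1*(-12) = 9 + 12 = 21)
c(U) = -29 - 20*U (c(U) = -2 + (-20*U - 27) = -2 + (-27 - 20*U) = -29 - 20*U)
A(j) = (39/5 + j)/(21 + j) (A(j) = (j + 39/5)/(j + 21) = (39/5 + j)/(21 + j))
(2833 + A(30 + 7)) + c(-16) = (2833 + (39/5 + (30 + 7))/(21 + (30 + 7))) + (-29 - 20*(-16)) = (2833 + (39/5 + 37)/(21 + 37)) + (-29 + 320) = (2833 + (224/5)/58) + 291 = (2833 + (1/58)*(224/5)) + 291 = (2833 + 112/145) + 291 = 410897/145 + 291 = 453092/145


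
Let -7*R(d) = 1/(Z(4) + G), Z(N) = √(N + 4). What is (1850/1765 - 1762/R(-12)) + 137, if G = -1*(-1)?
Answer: 4402633/353 + 24668*√2 ≈ 47358.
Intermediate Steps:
G = 1
Z(N) = √(4 + N)
R(d) = -1/(7*(1 + 2*√2)) (R(d) = -1/(7*(√(4 + 4) + 1)) = -1/(7*(√8 + 1)) = -1/(7*(2*√2 + 1)) = -1/(7*(1 + 2*√2)))
(1850/1765 - 1762/R(-12)) + 137 = (1850/1765 - 1762/(1/49 - 2*√2/49)) + 137 = (1850*(1/1765) - 1762/(1/49 - 2*√2/49)) + 137 = (370/353 - 1762/(1/49 - 2*√2/49)) + 137 = 48731/353 - 1762/(1/49 - 2*√2/49)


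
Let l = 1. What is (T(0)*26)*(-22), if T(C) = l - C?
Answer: -572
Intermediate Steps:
T(C) = 1 - C
(T(0)*26)*(-22) = ((1 - 1*0)*26)*(-22) = ((1 + 0)*26)*(-22) = (1*26)*(-22) = 26*(-22) = -572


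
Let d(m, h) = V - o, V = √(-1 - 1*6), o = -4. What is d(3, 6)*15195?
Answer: 60780 + 15195*I*√7 ≈ 60780.0 + 40202.0*I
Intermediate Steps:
V = I*√7 (V = √(-1 - 6) = √(-7) = I*√7 ≈ 2.6458*I)
d(m, h) = 4 + I*√7 (d(m, h) = I*√7 - 1*(-4) = I*√7 + 4 = 4 + I*√7)
d(3, 6)*15195 = (4 + I*√7)*15195 = 60780 + 15195*I*√7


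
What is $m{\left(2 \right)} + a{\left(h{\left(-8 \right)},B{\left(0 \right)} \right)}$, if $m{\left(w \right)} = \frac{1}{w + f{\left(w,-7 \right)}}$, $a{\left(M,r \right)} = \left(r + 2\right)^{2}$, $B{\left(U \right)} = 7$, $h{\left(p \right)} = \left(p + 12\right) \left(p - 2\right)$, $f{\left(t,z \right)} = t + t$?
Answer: $\frac{487}{6} \approx 81.167$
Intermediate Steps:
$f{\left(t,z \right)} = 2 t$
$h{\left(p \right)} = \left(-2 + p\right) \left(12 + p\right)$ ($h{\left(p \right)} = \left(12 + p\right) \left(-2 + p\right) = \left(-2 + p\right) \left(12 + p\right)$)
$a{\left(M,r \right)} = \left(2 + r\right)^{2}$
$m{\left(w \right)} = \frac{1}{3 w}$ ($m{\left(w \right)} = \frac{1}{w + 2 w} = \frac{1}{3 w}$)
$m{\left(2 \right)} + a{\left(h{\left(-8 \right)},B{\left(0 \right)} \right)} = \frac{1}{3 \cdot 2} + \left(2 + 7\right)^{2} = \frac{1}{3} \cdot \frac{1}{2} + 9^{2} = \frac{1}{6} + 81 = \frac{487}{6}$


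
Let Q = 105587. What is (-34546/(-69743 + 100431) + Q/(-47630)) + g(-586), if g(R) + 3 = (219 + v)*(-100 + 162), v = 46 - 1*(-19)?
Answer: 6431951202841/365417360 ≈ 17602.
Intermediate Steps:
v = 65 (v = 46 + 19 = 65)
g(R) = 17605 (g(R) = -3 + (219 + 65)*(-100 + 162) = -3 + 284*62 = -3 + 17608 = 17605)
(-34546/(-69743 + 100431) + Q/(-47630)) + g(-586) = (-34546/(-69743 + 100431) + 105587/(-47630)) + 17605 = (-34546/30688 + 105587*(-1/47630)) + 17605 = (-34546*1/30688 - 105587/47630) + 17605 = (-17273/15344 - 105587/47630) + 17605 = -1221419959/365417360 + 17605 = 6431951202841/365417360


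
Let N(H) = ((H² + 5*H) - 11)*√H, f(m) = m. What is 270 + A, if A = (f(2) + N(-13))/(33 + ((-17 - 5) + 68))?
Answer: 21332/79 + 93*I*√13/79 ≈ 270.03 + 4.2445*I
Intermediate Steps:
N(H) = √H*(-11 + H² + 5*H) (N(H) = (-11 + H² + 5*H)*√H = √H*(-11 + H² + 5*H))
A = 2/79 + 93*I*√13/79 (A = (2 + √(-13)*(-11 + (-13)² + 5*(-13)))/(33 + ((-17 - 5) + 68)) = (2 + (I*√13)*(-11 + 169 - 65))/(33 + (-22 + 68)) = (2 + (I*√13)*93)/(33 + 46) = (2 + 93*I*√13)/79 = (2 + 93*I*√13)*(1/79) = 2/79 + 93*I*√13/79 ≈ 0.025316 + 4.2445*I)
270 + A = 270 + (2/79 + 93*I*√13/79) = 21332/79 + 93*I*√13/79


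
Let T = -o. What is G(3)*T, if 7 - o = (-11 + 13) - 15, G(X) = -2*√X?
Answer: 40*√3 ≈ 69.282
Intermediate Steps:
o = 20 (o = 7 - ((-11 + 13) - 15) = 7 - (2 - 15) = 7 - 1*(-13) = 7 + 13 = 20)
T = -20 (T = -1*20 = -20)
G(3)*T = -2*√3*(-20) = 40*√3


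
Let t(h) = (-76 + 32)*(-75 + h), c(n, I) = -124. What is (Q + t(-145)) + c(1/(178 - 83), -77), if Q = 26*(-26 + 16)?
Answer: 9296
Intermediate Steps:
t(h) = 3300 - 44*h (t(h) = -44*(-75 + h) = 3300 - 44*h)
Q = -260 (Q = 26*(-10) = -260)
(Q + t(-145)) + c(1/(178 - 83), -77) = (-260 + (3300 - 44*(-145))) - 124 = (-260 + (3300 + 6380)) - 124 = (-260 + 9680) - 124 = 9420 - 124 = 9296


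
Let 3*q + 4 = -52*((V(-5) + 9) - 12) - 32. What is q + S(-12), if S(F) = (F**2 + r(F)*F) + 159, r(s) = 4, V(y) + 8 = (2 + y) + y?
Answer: 1717/3 ≈ 572.33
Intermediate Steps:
V(y) = -6 + 2*y (V(y) = -8 + ((2 + y) + y) = -8 + (2 + 2*y) = -6 + 2*y)
S(F) = 159 + F**2 + 4*F (S(F) = (F**2 + 4*F) + 159 = 159 + F**2 + 4*F)
q = 952/3 (q = -4/3 + (-52*(((-6 + 2*(-5)) + 9) - 12) - 32)/3 = -4/3 + (-52*(((-6 - 10) + 9) - 12) - 32)/3 = -4/3 + (-52*((-16 + 9) - 12) - 32)/3 = -4/3 + (-52*(-7 - 12) - 32)/3 = -4/3 + (-52*(-19) - 32)/3 = -4/3 + (988 - 32)/3 = -4/3 + (1/3)*956 = -4/3 + 956/3 = 952/3 ≈ 317.33)
q + S(-12) = 952/3 + (159 + (-12)**2 + 4*(-12)) = 952/3 + (159 + 144 - 48) = 952/3 + 255 = 1717/3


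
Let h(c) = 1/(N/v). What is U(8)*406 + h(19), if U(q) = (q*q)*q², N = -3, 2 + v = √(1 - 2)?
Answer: 4988930/3 - I/3 ≈ 1.663e+6 - 0.33333*I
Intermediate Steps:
v = -2 + I (v = -2 + √(1 - 2) = -2 + √(-1) = -2 + I ≈ -2.0 + 1.0*I)
U(q) = q⁴ (U(q) = q²*q² = q⁴)
h(c) = ⅔ - I/3 (h(c) = 1/(-3*(-2 - I)/5) = ⅔ - I/3)
U(8)*406 + h(19) = 8⁴*406 + (⅔ - I/3) = 4096*406 + (⅔ - I/3) = 1662976 + (⅔ - I/3) = 4988930/3 - I/3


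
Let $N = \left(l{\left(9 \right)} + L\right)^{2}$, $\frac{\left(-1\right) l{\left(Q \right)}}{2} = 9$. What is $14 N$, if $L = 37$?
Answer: $5054$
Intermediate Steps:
$l{\left(Q \right)} = -18$ ($l{\left(Q \right)} = \left(-2\right) 9 = -18$)
$N = 361$ ($N = \left(-18 + 37\right)^{2} = 19^{2} = 361$)
$14 N = 14 \cdot 361 = 5054$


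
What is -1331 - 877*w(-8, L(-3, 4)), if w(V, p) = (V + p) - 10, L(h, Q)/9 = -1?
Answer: 22348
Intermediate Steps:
L(h, Q) = -9 (L(h, Q) = 9*(-1) = -9)
w(V, p) = -10 + V + p
-1331 - 877*w(-8, L(-3, 4)) = -1331 - 877*(-10 - 8 - 9) = -1331 - 877*(-27) = -1331 + 23679 = 22348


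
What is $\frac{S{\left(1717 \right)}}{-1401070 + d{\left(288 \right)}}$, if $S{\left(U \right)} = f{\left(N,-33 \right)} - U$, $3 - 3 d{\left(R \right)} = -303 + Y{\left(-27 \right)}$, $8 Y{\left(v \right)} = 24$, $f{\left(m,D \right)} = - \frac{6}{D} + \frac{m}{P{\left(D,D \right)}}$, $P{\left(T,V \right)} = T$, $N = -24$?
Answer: $\frac{18877}{15410659} \approx 0.0012249$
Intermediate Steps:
$f{\left(m,D \right)} = - \frac{6}{D} + \frac{m}{D}$
$Y{\left(v \right)} = 3$ ($Y{\left(v \right)} = \frac{1}{8} \cdot 24 = 3$)
$d{\left(R \right)} = 101$ ($d{\left(R \right)} = 1 - \frac{-303 + 3}{3} = 1 - -100 = 1 + 100 = 101$)
$S{\left(U \right)} = \frac{10}{11} - U$ ($S{\left(U \right)} = \frac{-6 - 24}{-33} - U = \left(- \frac{1}{33}\right) \left(-30\right) - U = \frac{10}{11} - U$)
$\frac{S{\left(1717 \right)}}{-1401070 + d{\left(288 \right)}} = \frac{\frac{10}{11} - 1717}{-1401070 + 101} = \frac{\frac{10}{11} - 1717}{-1400969} = \left(- \frac{18877}{11}\right) \left(- \frac{1}{1400969}\right) = \frac{18877}{15410659}$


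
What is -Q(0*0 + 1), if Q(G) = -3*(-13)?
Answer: -39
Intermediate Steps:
Q(G) = 39
-Q(0*0 + 1) = -1*39 = -39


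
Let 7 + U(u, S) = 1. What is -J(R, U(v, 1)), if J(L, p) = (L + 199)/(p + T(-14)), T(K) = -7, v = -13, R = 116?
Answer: 315/13 ≈ 24.231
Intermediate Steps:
U(u, S) = -6 (U(u, S) = -7 + 1 = -6)
J(L, p) = (199 + L)/(-7 + p) (J(L, p) = (L + 199)/(p - 7) = (199 + L)/(-7 + p))
-J(R, U(v, 1)) = -(199 + 116)/(-7 - 6) = -315/(-13) = -(-1)*315/13 = -1*(-315/13) = 315/13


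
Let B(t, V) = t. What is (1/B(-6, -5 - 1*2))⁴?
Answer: 1/1296 ≈ 0.00077160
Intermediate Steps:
(1/B(-6, -5 - 1*2))⁴ = (1/(-6))⁴ = (-⅙)⁴ = 1/1296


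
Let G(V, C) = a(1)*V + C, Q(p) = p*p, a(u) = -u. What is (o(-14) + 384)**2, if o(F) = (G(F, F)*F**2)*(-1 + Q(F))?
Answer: 147456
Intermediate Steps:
Q(p) = p**2
G(V, C) = C - V (G(V, C) = (-1*1)*V + C = -V + C = C - V)
o(F) = 0 (o(F) = ((F - F)*F**2)*(-1 + F**2) = (0*F**2)*(-1 + F**2) = 0*(-1 + F**2) = 0)
(o(-14) + 384)**2 = (0 + 384)**2 = 384**2 = 147456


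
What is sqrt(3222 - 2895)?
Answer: sqrt(327) ≈ 18.083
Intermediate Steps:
sqrt(3222 - 2895) = sqrt(327)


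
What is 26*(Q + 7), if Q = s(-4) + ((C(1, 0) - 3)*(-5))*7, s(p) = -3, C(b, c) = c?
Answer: 2834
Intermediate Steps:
Q = 102 (Q = -3 + ((0 - 3)*(-5))*7 = -3 - 3*(-5)*7 = -3 + 15*7 = -3 + 105 = 102)
26*(Q + 7) = 26*(102 + 7) = 26*109 = 2834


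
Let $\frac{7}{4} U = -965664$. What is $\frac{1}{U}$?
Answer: $- \frac{1}{551808} \approx -1.8122 \cdot 10^{-6}$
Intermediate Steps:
$U = -551808$ ($U = \frac{4}{7} \left(-965664\right) = -551808$)
$\frac{1}{U} = \frac{1}{-551808} = - \frac{1}{551808}$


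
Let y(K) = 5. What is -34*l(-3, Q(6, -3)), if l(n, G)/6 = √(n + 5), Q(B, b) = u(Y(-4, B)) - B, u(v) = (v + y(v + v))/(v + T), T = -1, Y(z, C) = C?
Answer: -204*√2 ≈ -288.50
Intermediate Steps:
u(v) = (5 + v)/(-1 + v) (u(v) = (v + 5)/(v - 1) = (5 + v)/(-1 + v))
Q(B, b) = -B + (5 + B)/(-1 + B) (Q(B, b) = (5 + B)/(-1 + B) - B = -B + (5 + B)/(-1 + B))
l(n, G) = 6*√(5 + n) (l(n, G) = 6*√(n + 5) = 6*√(5 + n))
-34*l(-3, Q(6, -3)) = -204*√(5 - 3) = -204*√2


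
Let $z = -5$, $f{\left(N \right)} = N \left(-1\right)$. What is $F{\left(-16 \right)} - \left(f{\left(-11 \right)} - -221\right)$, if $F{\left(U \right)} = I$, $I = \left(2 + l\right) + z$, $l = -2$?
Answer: $-237$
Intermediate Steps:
$f{\left(N \right)} = - N$
$I = -5$ ($I = \left(2 - 2\right) - 5 = 0 - 5 = -5$)
$F{\left(U \right)} = -5$
$F{\left(-16 \right)} - \left(f{\left(-11 \right)} - -221\right) = -5 - \left(\left(-1\right) \left(-11\right) - -221\right) = -5 - \left(11 + 221\right) = -5 - 232 = -237$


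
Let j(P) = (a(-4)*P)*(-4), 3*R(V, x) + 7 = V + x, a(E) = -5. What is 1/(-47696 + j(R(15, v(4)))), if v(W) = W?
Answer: -1/47616 ≈ -2.1001e-5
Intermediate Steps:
R(V, x) = -7/3 + V/3 + x/3 (R(V, x) = -7/3 + (V + x)/3 = -7/3 + (V/3 + x/3) = -7/3 + V/3 + x/3)
j(P) = 20*P (j(P) = -5*P*(-4) = 20*P)
1/(-47696 + j(R(15, v(4)))) = 1/(-47696 + 20*(-7/3 + (1/3)*15 + (1/3)*4)) = 1/(-47696 + 20*(-7/3 + 5 + 4/3)) = 1/(-47696 + 20*4) = 1/(-47696 + 80) = 1/(-47616) = -1/47616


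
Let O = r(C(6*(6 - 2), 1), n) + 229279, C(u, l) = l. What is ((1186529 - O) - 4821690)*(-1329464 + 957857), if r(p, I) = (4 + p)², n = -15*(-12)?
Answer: 1436062245255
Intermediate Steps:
n = 180
O = 229304 (O = (4 + 1)² + 229279 = 5² + 229279 = 25 + 229279 = 229304)
((1186529 - O) - 4821690)*(-1329464 + 957857) = ((1186529 - 1*229304) - 4821690)*(-1329464 + 957857) = ((1186529 - 229304) - 4821690)*(-371607) = (957225 - 4821690)*(-371607) = -3864465*(-371607) = 1436062245255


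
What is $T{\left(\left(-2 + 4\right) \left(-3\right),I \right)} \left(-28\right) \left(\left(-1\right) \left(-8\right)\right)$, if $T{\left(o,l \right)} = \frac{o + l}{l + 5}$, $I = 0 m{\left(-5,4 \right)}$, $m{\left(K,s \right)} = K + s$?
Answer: $\frac{1344}{5} \approx 268.8$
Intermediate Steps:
$I = 0$ ($I = 0 \left(-5 + 4\right) = 0 \left(-1\right) = 0$)
$T{\left(o,l \right)} = \frac{l + o}{5 + l}$
$T{\left(\left(-2 + 4\right) \left(-3\right),I \right)} \left(-28\right) \left(\left(-1\right) \left(-8\right)\right) = \frac{0 + \left(-2 + 4\right) \left(-3\right)}{5 + 0} \left(-28\right) \left(\left(-1\right) \left(-8\right)\right) = \frac{0 + 2 \left(-3\right)}{5} \left(-28\right) 8 = \frac{0 - 6}{5} \left(-28\right) 8 = \frac{1}{5} \left(-6\right) \left(-28\right) 8 = \left(- \frac{6}{5}\right) \left(-28\right) 8 = \frac{168}{5} \cdot 8 = \frac{1344}{5}$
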